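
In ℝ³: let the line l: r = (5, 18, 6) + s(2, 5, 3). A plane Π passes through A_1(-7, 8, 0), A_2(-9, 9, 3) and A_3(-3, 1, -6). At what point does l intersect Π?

A_1A_2 = (-2, 1, 3), A_1A_3 = (4, -7, -6); a normal to Π is A_1A_2 × A_1A_3 = (15, 0, 10).
Using A_1: Π has equation 15x + 10z = -105.
Substitute r = (5, 18, 6) + t(2, 5, 3) into the plane: 135 + 60t = -105, so t = -4.
Intersection: (5, 18, 6) + (-4)·(2, 5, 3) = (-3, -2, -6).

(-3, -2, -6)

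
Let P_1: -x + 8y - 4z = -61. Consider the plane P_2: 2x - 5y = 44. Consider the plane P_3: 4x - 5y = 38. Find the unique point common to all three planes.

(-3, -10, -4)

Solving the 3×3 linear system -x + 8y - 4z = -61, 2x - 5y = 44, 4x - 5y = 38 (e.g. by elimination or Cramer's rule, determinant = -40) gives (-3, -10, -4).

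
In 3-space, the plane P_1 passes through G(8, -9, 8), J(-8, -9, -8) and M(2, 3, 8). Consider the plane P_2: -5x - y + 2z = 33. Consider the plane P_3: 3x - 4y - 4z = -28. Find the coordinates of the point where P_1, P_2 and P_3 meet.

GJ = (-16, 0, -16), GM = (-6, 12, 0); a normal to P_1 is GJ × GM = (192, 96, -192).
Using G: P_1 has equation 192x + 96y - 192z = -864.
Solving the 3×3 linear system 192x + 96y - 192z = -864, -5x - y + 2z = 33, 3x - 4y - 4z = -28 (e.g. by elimination or Cramer's rule, determinant = -3456) gives (-8, 3, -2).

(-8, 3, -2)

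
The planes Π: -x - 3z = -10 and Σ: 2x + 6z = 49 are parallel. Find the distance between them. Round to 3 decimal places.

Rescale Σ by 1/(-2): -x - 3z = -49/2. Then distance = |-10 − (-49/2)| / √10 ≈ 4.585.

4.585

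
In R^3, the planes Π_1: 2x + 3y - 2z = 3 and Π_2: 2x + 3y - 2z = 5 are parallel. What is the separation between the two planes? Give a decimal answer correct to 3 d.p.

Same normal n = (2, 3, -2) with |n| = √17; distance = |3 − 5| / |n| = 2/√17 ≈ 0.485.

0.485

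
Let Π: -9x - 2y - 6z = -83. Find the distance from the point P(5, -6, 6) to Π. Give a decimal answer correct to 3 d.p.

1.273

n·P − d = (-9)·(5) + (-2)·(-6) + (-6)·(6) − (-83) = 14; |n| = √121.
Distance = |14| / √121 = 14/√121 ≈ 1.273.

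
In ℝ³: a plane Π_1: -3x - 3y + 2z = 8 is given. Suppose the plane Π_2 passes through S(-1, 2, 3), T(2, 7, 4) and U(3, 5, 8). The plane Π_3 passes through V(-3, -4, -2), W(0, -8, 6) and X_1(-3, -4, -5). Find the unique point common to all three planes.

(-6, 0, -5)

ST = (3, 5, 1), SU = (4, 3, 5); a normal to Π_2 is ST × SU = (22, -11, -11).
Using S: Π_2 has equation 22x - 11y - 11z = -77.
VW = (3, -4, 8), VX_1 = (0, 0, -3); a normal to Π_3 is VW × VX_1 = (12, 9, 0).
Using V: Π_3 has equation 12x + 9y = -72.
Solving the 3×3 linear system -3x - 3y + 2z = 8, 22x - 11y - 11z = -77, 12x + 9y = -72 (e.g. by elimination or Cramer's rule, determinant = 759) gives (-6, 0, -5).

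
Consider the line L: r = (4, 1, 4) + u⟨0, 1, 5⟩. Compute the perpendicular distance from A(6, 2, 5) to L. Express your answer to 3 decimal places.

Taking (4, 1, 4) on L with direction v = (0, 1, 5): w = A − (4, 1, 4) = (2, 1, 1), and w × v = (4, -10, 2).
Distance = |w × v| / |v| = √120 / √26 ≈ 2.148.

2.148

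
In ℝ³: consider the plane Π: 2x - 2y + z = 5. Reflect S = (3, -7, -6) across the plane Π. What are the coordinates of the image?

λ = (n·S − d)/|n|² = (14 − 5)/9 = 1.
Reflection = S − 2λn = (3, -7, -6) − 2·(2, -2, 1) = (-1, -3, -8).

(-1, -3, -8)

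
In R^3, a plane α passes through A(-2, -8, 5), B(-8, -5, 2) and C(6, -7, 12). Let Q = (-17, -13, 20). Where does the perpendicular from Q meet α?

(-5, -4, 5)

AB = (-6, 3, -3), AC = (8, 1, 7); a normal to α is AB × AC = (24, 18, -30).
Using A: α has equation 24x + 18y - 30z = -342.
Foot = Q − λn with λ = (n·Q − d)/|n|² = (-1242 − (-342))/1800 = -1/2.
Foot = (-17, -13, 20) − (-1/2)·(24, 18, -30) = (-5, -4, 5).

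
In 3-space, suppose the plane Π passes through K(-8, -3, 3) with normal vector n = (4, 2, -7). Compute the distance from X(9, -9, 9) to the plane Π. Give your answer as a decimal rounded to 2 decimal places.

1.69

Π: n·r = n·K gives 4x + 2y - 7z = -59.
n·X − d = (4)·(9) + (2)·(-9) + (-7)·(9) − (-59) = 14; |n| = √69.
Distance = |14| / √69 = 14/√69 ≈ 1.69.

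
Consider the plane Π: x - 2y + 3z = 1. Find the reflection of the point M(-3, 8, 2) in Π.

λ = (n·M − d)/|n|² = (-13 − 1)/14 = -1.
Reflection = M − 2λn = (-3, 8, 2) − (-2)·(1, -2, 3) = (-1, 4, 8).

(-1, 4, 8)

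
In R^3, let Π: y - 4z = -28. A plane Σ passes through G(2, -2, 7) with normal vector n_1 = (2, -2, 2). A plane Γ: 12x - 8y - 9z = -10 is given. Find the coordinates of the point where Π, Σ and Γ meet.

(1, -4, 6)

Σ: n_1·r = n_1·G gives 2x - 2y + 2z = 22.
Solving the 3×3 linear system y - 4z = -28, 2x - 2y + 2z = 22, 12x - 8y - 9z = -10 (e.g. by elimination or Cramer's rule, determinant = 10) gives (1, -4, 6).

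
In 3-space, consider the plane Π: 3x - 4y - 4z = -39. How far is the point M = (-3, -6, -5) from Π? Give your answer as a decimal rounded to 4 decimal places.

n·M − d = (3)·(-3) + (-4)·(-6) + (-4)·(-5) − (-39) = 74; |n| = √41.
Distance = |74| / √41 = 74/√41 ≈ 11.5569.

11.5569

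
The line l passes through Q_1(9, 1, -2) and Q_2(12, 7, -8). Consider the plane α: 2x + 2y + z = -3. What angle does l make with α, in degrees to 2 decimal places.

26.39

A direction vector for l is Q_2 − Q_1 = (3, 6, -6).
sin θ = |n·v| / (|n||v|) = |12| / (√9 · √81) = 0.44444.
θ ≈ 26.39°.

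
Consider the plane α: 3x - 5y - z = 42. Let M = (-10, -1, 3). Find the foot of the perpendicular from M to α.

(-4, -11, 1)

Foot = M − λn with λ = (n·M − d)/|n|² = (-28 − 42)/35 = -2.
Foot = (-10, -1, 3) − (-2)·(3, -5, -1) = (-4, -11, 1).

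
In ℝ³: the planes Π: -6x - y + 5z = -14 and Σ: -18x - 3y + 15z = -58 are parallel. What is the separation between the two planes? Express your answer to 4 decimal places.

Rescale Σ by 1/3: -6x - y + 5z = -58/3. Then distance = |-14 − (-58/3)| / √62 ≈ 0.6773.

0.6773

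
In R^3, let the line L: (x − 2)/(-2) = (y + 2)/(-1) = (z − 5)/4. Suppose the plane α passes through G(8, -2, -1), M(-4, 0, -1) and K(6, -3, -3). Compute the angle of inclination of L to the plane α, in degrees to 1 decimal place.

46.0

L has direction (-2, -1, 4) through (2, -2, 5).
GM = (-12, 2, 0), GK = (-2, -1, -2); a normal to α is GM × GK = (-4, -24, 16).
Using G: α has equation -4x - 24y + 16z = 0.
sin θ = |n·v| / (|n||v|) = |96| / (√848 · √21) = 0.71939.
θ ≈ 46.0°.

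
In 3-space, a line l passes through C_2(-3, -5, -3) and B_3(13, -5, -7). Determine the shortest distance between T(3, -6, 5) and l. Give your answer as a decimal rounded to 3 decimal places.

9.270

A direction vector for l is B_3 − C_2 = (16, 0, -4).
Taking (-3, -5, -3) on l with direction v = (16, 0, -4): w = T − (-3, -5, -3) = (6, -1, 8), and w × v = (4, 152, 16).
Distance = |w × v| / |v| = √23376 / √272 ≈ 9.270.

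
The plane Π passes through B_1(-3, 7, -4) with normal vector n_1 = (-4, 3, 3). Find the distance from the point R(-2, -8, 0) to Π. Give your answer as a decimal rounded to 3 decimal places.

6.345

Π: n_1·r = n_1·B_1 gives -4x + 3y + 3z = 21.
n·R − d = (-4)·(-2) + (3)·(-8) + (3)·(0) − 21 = -37; |n| = √34.
Distance = |-37| / √34 = 37/√34 ≈ 6.345.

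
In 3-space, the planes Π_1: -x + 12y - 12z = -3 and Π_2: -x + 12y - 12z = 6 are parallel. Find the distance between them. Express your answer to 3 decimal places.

Same normal n = (-1, 12, -12) with |n| = √289; distance = |-3 − 6| / |n| = 9/√289 ≈ 0.529.

0.529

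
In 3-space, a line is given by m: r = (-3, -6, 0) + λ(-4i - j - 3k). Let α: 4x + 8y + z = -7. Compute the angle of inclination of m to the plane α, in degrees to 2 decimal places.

sin θ = |n·v| / (|n||v|) = |-27| / (√81 · √26) = 0.58835.
θ ≈ 36.04°.

36.04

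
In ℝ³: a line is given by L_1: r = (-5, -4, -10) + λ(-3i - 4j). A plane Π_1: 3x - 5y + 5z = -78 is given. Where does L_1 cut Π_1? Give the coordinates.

Substitute r = (-5, -4, -10) + t(-3, -4, 0) into the plane: -45 + 11t = -78, so t = -3.
Intersection: (-5, -4, -10) + (-3)·(-3, -4, 0) = (4, 8, -10).

(4, 8, -10)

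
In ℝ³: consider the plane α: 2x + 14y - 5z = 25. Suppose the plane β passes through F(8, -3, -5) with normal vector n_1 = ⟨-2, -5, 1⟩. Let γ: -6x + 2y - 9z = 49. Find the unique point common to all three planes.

β: n_1·r = n_1·F gives -2x - 5y + z = -6.
Solving the 3×3 linear system 2x + 14y - 5z = 25, -2x - 5y + z = -6, -6x + 2y - 9z = 49 (e.g. by elimination or Cramer's rule, determinant = -80) gives (2, -1, -7).

(2, -1, -7)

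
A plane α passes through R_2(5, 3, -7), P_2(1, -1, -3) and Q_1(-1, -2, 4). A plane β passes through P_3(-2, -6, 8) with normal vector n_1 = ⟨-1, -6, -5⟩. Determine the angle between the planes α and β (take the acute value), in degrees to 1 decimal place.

72.2

R_2P_2 = (-4, -4, 4), R_2Q_1 = (-6, -5, 11); a normal to α is R_2P_2 × R_2Q_1 = (-24, 20, -4).
Using R_2: α has equation -24x + 20y - 4z = -32.
β: n_1·r = n_1·P_3 gives -x - 6y - 5z = -2.
cos θ = |n₁·n₂| / (|n₁||n₂|) = |-76| / (√992 · √62).
θ = arccos(0.30645) ≈ 72.2°.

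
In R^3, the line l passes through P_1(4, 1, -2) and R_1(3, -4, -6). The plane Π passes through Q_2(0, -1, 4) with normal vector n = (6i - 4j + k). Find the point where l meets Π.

A direction vector for l is R_1 − P_1 = (-1, -5, -4).
Π: n·r = n·Q_2 gives 6x - 4y + z = 8.
Substitute r = (4, 1, -2) + t(-1, -5, -4) into the plane: 18 + 10t = 8, so t = -1.
Intersection: (4, 1, -2) + (-1)·(-1, -5, -4) = (5, 6, 2).

(5, 6, 2)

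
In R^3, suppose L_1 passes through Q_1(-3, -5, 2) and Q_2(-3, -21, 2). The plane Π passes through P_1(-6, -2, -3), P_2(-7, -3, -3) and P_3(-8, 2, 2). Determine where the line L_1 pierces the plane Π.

A direction vector for L_1 is Q_2 − Q_1 = (0, -16, 0).
P_1P_2 = (-1, -1, 0), P_1P_3 = (-2, 4, 5); a normal to Π is P_1P_2 × P_1P_3 = (-5, 5, -6).
Using P_1: Π has equation -5x + 5y - 6z = 38.
Substitute r = (-3, -5, 2) + t(0, -16, 0) into the plane: -22 + (-80)t = 38, so t = -3/4.
Intersection: (-3, -5, 2) + (-3/4)·(0, -16, 0) = (-3, 7, 2).

(-3, 7, 2)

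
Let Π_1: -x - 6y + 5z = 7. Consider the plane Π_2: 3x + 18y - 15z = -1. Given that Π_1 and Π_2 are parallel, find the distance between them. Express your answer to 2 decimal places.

Rescale Π_2 by 1/(-3): -x - 6y + 5z = 1/3. Then distance = |7 − (1/3)| / √62 ≈ 0.85.

0.85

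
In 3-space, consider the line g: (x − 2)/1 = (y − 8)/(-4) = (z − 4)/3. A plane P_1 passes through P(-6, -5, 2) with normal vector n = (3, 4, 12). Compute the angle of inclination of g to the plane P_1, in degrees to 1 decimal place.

20.3

g has direction (1, -4, 3) through (2, 8, 4).
P_1: n·r = n·P gives 3x + 4y + 12z = -14.
sin θ = |n·v| / (|n||v|) = |23| / (√169 · √26) = 0.34697.
θ ≈ 20.3°.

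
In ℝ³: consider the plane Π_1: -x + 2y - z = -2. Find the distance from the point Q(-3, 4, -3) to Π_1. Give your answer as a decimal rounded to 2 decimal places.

n·Q − d = (-1)·(-3) + (2)·(4) + (-1)·(-3) − (-2) = 16; |n| = √6.
Distance = |16| / √6 = 16/√6 ≈ 6.53.

6.53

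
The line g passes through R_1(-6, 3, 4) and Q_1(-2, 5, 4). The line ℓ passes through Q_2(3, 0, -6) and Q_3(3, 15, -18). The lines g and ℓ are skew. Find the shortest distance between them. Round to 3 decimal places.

11.926

A direction vector for g is Q_1 − R_1 = (4, 2, 0).
A direction vector for ℓ is Q_3 − Q_2 = (0, 15, -12).
Common perpendicular direction n = (4, 2, 0) × (0, 15, -12) = (-24, 48, 60).
With w = (3, 0, -6) − (-6, 3, 4) = (9, -3, -10), w · n = -960.
Distance = |w · n| / |n| = |-960| / √6480 ≈ 11.926.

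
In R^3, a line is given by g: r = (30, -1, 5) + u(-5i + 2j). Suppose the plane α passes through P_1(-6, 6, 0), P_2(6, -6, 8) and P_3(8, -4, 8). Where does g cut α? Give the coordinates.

(10, 7, 5)

P_1P_2 = (12, -12, 8), P_1P_3 = (14, -10, 8); a normal to α is P_1P_2 × P_1P_3 = (-16, 16, 48).
Using P_1: α has equation -16x + 16y + 48z = 192.
Substitute r = (30, -1, 5) + t(-5, 2, 0) into the plane: -256 + 112t = 192, so t = 4.
Intersection: (30, -1, 5) + 4·(-5, 2, 0) = (10, 7, 5).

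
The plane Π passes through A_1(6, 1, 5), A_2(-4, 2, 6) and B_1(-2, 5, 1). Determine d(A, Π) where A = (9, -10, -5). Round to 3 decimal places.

A_1A_2 = (-10, 1, 1), A_1B_1 = (-8, 4, -4); a normal to Π is A_1A_2 × A_1B_1 = (-8, -48, -32).
Using A_1: Π has equation -8x - 48y - 32z = -256.
n·A − d = (-8)·(9) + (-48)·(-10) + (-32)·(-5) − (-256) = 824; |n| = √3392.
Distance = |824| / √3392 = 824/√3392 ≈ 14.148.

14.148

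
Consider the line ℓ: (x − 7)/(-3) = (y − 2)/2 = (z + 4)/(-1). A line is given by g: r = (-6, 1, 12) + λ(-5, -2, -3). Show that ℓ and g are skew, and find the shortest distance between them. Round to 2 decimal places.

19.86

ℓ has direction (-3, 2, -1) through (7, 2, -4).
Common perpendicular direction n = (-3, 2, -1) × (-5, -2, -3) = (-8, -4, 16).
With w = (-6, 1, 12) − (7, 2, -4) = (-13, -1, 16), w · n = 364.
Since n ≠ 0 the lines are not parallel, and w · n = 364 ≠ 0 so they do not intersect; hence they are skew.
Distance = |w · n| / |n| = |364| / √336 ≈ 19.86.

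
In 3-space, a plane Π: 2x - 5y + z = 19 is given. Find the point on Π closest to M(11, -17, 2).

Foot = M − λn with λ = (n·M − d)/|n|² = (109 − 19)/30 = 3.
Foot = (11, -17, 2) − 3·(2, -5, 1) = (5, -2, -1).

(5, -2, -1)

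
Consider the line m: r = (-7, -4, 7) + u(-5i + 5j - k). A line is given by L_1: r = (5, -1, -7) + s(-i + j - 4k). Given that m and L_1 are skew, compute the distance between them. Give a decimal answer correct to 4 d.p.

Common perpendicular direction n = (-5, 5, -1) × (-1, 1, -4) = (-19, -19, 0).
With w = (5, -1, -7) − (-7, -4, 7) = (12, 3, -14), w · n = -285.
Distance = |w · n| / |n| = |-285| / √722 ≈ 10.6066.

10.6066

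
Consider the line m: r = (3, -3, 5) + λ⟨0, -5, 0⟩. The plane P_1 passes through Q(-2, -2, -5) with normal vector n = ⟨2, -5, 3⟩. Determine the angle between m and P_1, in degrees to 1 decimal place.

54.2

P_1: n·r = n·Q gives 2x - 5y + 3z = -9.
sin θ = |n·v| / (|n||v|) = |25| / (√38 · √25) = 0.81111.
θ ≈ 54.2°.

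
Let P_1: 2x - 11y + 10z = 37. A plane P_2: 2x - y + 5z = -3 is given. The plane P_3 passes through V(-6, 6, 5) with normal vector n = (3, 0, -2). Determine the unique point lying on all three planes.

P_3: n·r = n·V gives 3x - 2z = -28.
Solving the 3×3 linear system 2x - 11y + 10z = 37, 2x - y + 5z = -3, 3x - 2z = -28 (e.g. by elimination or Cramer's rule, determinant = -175) gives (-8, -3, 2).

(-8, -3, 2)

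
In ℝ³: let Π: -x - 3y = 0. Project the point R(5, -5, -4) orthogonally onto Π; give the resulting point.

(6, -2, -4)

Foot = R − λn with λ = (n·R − d)/|n|² = (10 − 0)/10 = 1.
Foot = (5, -5, -4) − 1·(-1, -3, 0) = (6, -2, -4).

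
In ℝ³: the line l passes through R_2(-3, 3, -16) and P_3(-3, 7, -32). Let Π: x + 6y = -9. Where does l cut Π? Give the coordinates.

A direction vector for l is P_3 − R_2 = (0, 4, -16).
Substitute r = (-3, 3, -16) + t(0, 4, -16) into the plane: 15 + 24t = -9, so t = -1.
Intersection: (-3, 3, -16) + (-1)·(0, 4, -16) = (-3, -1, 0).

(-3, -1, 0)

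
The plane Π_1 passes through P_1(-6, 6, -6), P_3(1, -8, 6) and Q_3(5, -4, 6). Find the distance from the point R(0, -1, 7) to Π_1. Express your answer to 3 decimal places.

P_1P_3 = (7, -14, 12), P_1Q_3 = (11, -10, 12); a normal to Π_1 is P_1P_3 × P_1Q_3 = (-48, 48, 84).
Using P_1: Π_1 has equation -48x + 48y + 84z = 72.
n·R − d = (-48)·(0) + (48)·(-1) + (84)·(7) − 72 = 468; |n| = √11664.
Distance = |468| / √11664 = 468/√11664 ≈ 4.333.

4.333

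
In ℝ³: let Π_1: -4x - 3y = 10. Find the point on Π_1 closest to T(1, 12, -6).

Foot = T − λn with λ = (n·T − d)/|n|² = (-40 − 10)/25 = -2.
Foot = (1, 12, -6) − (-2)·(-4, -3, 0) = (-7, 6, -6).

(-7, 6, -6)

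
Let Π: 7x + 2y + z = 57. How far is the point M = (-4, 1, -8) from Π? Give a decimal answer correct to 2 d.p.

n·M − d = (7)·(-4) + (2)·(1) + (1)·(-8) − 57 = -91; |n| = √54.
Distance = |-91| / √54 = 91/√54 ≈ 12.38.

12.38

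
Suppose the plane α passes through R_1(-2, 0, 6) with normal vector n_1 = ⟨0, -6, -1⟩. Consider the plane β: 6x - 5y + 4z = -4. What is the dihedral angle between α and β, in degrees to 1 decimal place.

α: n_1·r = n_1·R_1 gives -6y - z = -6.
cos θ = |n₁·n₂| / (|n₁||n₂|) = |26| / (√37 · √77).
θ = arccos(0.48711) ≈ 60.8°.

60.8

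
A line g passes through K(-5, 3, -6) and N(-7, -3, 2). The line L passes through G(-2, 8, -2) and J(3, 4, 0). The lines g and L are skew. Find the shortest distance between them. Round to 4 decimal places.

A direction vector for g is N − K = (-2, -6, 8).
A direction vector for L is J − G = (5, -4, 2).
Common perpendicular direction n = (-2, -6, 8) × (5, -4, 2) = (20, 44, 38).
With w = (-2, 8, -2) − (-5, 3, -6) = (3, 5, 4), w · n = 432.
Distance = |w · n| / |n| = |432| / √3780 ≈ 7.0265.

7.0265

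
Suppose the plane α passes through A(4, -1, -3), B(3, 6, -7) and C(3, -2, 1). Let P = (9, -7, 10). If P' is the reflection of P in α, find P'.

AB = (-1, 7, -4), AC = (-1, -1, 4); a normal to α is AB × AC = (24, 8, 8).
Using A: α has equation 24x + 8y + 8z = 64.
λ = (n·P − d)/|n|² = (240 − 64)/704 = 1/4.
Reflection = P − 2λn = (9, -7, 10) − (1/2)·(24, 8, 8) = (-3, -11, 6).

(-3, -11, 6)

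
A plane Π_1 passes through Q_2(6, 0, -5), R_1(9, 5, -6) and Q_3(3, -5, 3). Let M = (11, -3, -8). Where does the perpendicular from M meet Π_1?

(6, 0, -8)

Q_2R_1 = (3, 5, -1), Q_2Q_3 = (-3, -5, 8); a normal to Π_1 is Q_2R_1 × Q_2Q_3 = (35, -21, 0).
Using Q_2: Π_1 has equation 35x - 21y = 210.
Foot = M − λn with λ = (n·M − d)/|n|² = (448 − 210)/1666 = 1/7.
Foot = (11, -3, -8) − (1/7)·(35, -21, 0) = (6, 0, -8).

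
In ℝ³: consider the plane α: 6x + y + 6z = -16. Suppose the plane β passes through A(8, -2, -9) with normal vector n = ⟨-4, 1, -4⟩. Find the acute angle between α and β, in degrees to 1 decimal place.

β: n·r = n·A gives -4x + y - 4z = 2.
cos θ = |n₁·n₂| / (|n₁||n₂|) = |-47| / (√73 · √33).
θ = arccos(0.95759) ≈ 16.7°.

16.7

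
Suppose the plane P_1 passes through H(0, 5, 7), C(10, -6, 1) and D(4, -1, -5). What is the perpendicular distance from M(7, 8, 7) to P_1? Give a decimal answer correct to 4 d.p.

7.0225

HC = (10, -11, -6), HD = (4, -6, -12); a normal to P_1 is HC × HD = (96, 96, -16).
Using H: P_1 has equation 96x + 96y - 16z = 368.
n·M − d = (96)·(7) + (96)·(8) + (-16)·(7) − 368 = 960; |n| = √18688.
Distance = |960| / √18688 = 960/√18688 ≈ 7.0225.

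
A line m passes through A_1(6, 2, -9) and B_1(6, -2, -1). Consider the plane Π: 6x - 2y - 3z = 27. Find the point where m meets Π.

(6, -6, 7)

A direction vector for m is B_1 − A_1 = (0, -4, 8).
Substitute r = (6, 2, -9) + t(0, -4, 8) into the plane: 59 + (-16)t = 27, so t = 2.
Intersection: (6, 2, -9) + 2·(0, -4, 8) = (6, -6, 7).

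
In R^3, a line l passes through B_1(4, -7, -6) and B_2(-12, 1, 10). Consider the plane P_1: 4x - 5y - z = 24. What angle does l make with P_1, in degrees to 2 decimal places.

50.49

A direction vector for l is B_2 − B_1 = (-16, 8, 16).
sin θ = |n·v| / (|n||v|) = |-120| / (√42 · √576) = 0.77152.
θ ≈ 50.49°.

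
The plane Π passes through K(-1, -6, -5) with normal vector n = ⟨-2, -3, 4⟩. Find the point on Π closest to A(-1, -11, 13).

Π: n·r = n·K gives -2x - 3y + 4z = 0.
Foot = A − λn with λ = (n·A − d)/|n|² = (87 − 0)/29 = 3.
Foot = (-1, -11, 13) − 3·(-2, -3, 4) = (5, -2, 1).

(5, -2, 1)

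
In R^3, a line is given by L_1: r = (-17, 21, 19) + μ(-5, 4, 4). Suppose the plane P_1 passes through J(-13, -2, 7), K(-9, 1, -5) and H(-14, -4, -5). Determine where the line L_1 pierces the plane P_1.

JK = (4, 3, -12), JH = (-1, -2, -12); a normal to P_1 is JK × JH = (-60, 60, -5).
Using J: P_1 has equation -60x + 60y - 5z = 625.
Substitute r = (-17, 21, 19) + t(-5, 4, 4) into the plane: 2185 + 520t = 625, so t = -3.
Intersection: (-17, 21, 19) + (-3)·(-5, 4, 4) = (-2, 9, 7).

(-2, 9, 7)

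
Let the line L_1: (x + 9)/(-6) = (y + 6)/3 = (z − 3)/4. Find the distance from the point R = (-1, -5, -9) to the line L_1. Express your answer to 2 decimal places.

8.20

L_1 has direction (-6, 3, 4) through (-9, -6, 3).
Taking (-9, -6, 3) on L_1 with direction v = (-6, 3, 4): w = R − (-9, -6, 3) = (8, 1, -12), and w × v = (40, 40, 30).
Distance = |w × v| / |v| = √4100 / √61 ≈ 8.20.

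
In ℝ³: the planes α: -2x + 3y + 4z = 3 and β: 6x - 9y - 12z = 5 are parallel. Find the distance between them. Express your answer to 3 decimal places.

Rescale β by 1/(-3): -2x + 3y + 4z = -5/3. Then distance = |3 − (-5/3)| / √29 ≈ 0.867.

0.867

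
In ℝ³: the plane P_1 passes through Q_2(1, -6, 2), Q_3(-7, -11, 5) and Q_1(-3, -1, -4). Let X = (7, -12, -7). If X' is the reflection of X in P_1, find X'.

(3, 4, 9)

Q_2Q_3 = (-8, -5, 3), Q_2Q_1 = (-4, 5, -6); a normal to P_1 is Q_2Q_3 × Q_2Q_1 = (15, -60, -60).
Using Q_2: P_1 has equation 15x - 60y - 60z = 255.
λ = (n·X − d)/|n|² = (1245 − 255)/7425 = 2/15.
Reflection = X − 2λn = (7, -12, -7) − (4/15)·(15, -60, -60) = (3, 4, 9).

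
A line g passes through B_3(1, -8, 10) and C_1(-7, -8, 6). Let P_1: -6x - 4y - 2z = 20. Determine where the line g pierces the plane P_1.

(-1, -8, 9)

A direction vector for g is C_1 − B_3 = (-8, 0, -4).
Substitute r = (1, -8, 10) + t(-8, 0, -4) into the plane: 6 + 56t = 20, so t = 1/4.
Intersection: (1, -8, 10) + (1/4)·(-8, 0, -4) = (-1, -8, 9).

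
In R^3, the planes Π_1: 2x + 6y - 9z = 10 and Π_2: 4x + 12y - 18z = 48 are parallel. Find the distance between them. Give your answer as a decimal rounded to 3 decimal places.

Rescale Π_2 by 1/2: 2x + 6y - 9z = 24. Then distance = |10 − 24| / √121 ≈ 1.273.

1.273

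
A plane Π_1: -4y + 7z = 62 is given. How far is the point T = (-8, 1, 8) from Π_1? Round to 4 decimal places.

1.2403

n·T − d = (0)·(-8) + (-4)·(1) + (7)·(8) − 62 = -10; |n| = √65.
Distance = |-10| / √65 = 10/√65 ≈ 1.2403.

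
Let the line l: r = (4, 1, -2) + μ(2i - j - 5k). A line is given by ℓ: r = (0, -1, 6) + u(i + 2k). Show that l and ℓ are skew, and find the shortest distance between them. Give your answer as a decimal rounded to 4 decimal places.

3.6663

Common perpendicular direction n = (2, -1, -5) × (1, 0, 2) = (-2, -9, 1).
With w = (0, -1, 6) − (4, 1, -2) = (-4, -2, 8), w · n = 34.
Since n ≠ 0 the lines are not parallel, and w · n = 34 ≠ 0 so they do not intersect; hence they are skew.
Distance = |w · n| / |n| = |34| / √86 ≈ 3.6663.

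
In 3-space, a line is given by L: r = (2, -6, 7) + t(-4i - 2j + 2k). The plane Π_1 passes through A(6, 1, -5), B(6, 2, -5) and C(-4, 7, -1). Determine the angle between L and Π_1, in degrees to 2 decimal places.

AB = (0, 1, 0), AC = (-10, 6, 4); a normal to Π_1 is AB × AC = (4, 0, 10).
Using A: Π_1 has equation 4x + 10z = -26.
sin θ = |n·v| / (|n||v|) = |4| / (√116 · √24) = 0.07581.
θ ≈ 4.35°.

4.35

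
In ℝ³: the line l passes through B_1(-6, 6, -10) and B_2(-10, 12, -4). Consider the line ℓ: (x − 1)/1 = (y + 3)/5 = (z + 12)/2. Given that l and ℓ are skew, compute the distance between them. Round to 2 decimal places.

A direction vector for l is B_2 − B_1 = (-4, 6, 6).
ℓ has direction (1, 5, 2) through (1, -3, -12).
Common perpendicular direction n = (-4, 6, 6) × (1, 5, 2) = (-18, 14, -26).
With w = (1, -3, -12) − (-6, 6, -10) = (7, -9, -2), w · n = -200.
Distance = |w · n| / |n| = |-200| / √1196 ≈ 5.78.

5.78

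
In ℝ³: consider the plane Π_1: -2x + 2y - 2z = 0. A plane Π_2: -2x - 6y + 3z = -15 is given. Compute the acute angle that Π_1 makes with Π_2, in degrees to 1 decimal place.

cos θ = |n₁·n₂| / (|n₁||n₂|) = |-14| / (√12 · √49).
θ = arccos(0.57735) ≈ 54.7°.

54.7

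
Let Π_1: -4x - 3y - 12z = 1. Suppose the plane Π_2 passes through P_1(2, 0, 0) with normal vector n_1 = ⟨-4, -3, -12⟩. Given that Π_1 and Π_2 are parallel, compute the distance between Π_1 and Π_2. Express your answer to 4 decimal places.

Π_2: n_1·r = n_1·P_1 gives -4x - 3y - 12z = -8.
Same normal n = (-4, -3, -12) with |n| = √169; distance = |1 − (-8)| / |n| = 9/√169 ≈ 0.6923.

0.6923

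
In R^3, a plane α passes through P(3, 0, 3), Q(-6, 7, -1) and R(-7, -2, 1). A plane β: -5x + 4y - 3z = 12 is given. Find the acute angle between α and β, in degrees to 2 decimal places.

PQ = (-9, 7, -4), PR = (-10, -2, -2); a normal to α is PQ × PR = (-22, 22, 88).
Using P: α has equation -22x + 22y + 88z = 198.
cos θ = |n₁·n₂| / (|n₁||n₂|) = |-66| / (√8712 · √50).
θ = arccos(0.10000) ≈ 84.26°.

84.26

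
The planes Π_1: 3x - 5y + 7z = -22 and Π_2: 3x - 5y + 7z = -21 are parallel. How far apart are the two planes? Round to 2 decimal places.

Same normal n = (3, -5, 7) with |n| = √83; distance = |-22 − (-21)| / |n| = 1/√83 ≈ 0.11.

0.11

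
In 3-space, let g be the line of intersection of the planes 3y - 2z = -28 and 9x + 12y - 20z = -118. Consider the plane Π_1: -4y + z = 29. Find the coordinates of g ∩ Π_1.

Direction of g: (0, 3, -2) × (9, 12, -20) = (-36, -18, -27).
A point on g: solving the two plane equations with x = -10 gives (-10, -14, -7).
Substitute r = (-10, -14, -7) + t(-36, -18, -27) into the plane: 49 + 45t = 29, so t = -4/9.
Intersection: (-10, -14, -7) + (-4/9)·(-36, -18, -27) = (6, -6, 5).

(6, -6, 5)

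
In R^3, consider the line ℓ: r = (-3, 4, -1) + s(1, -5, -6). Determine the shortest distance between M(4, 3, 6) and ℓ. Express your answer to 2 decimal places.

9.19

Taking (-3, 4, -1) on ℓ with direction v = (1, -5, -6): w = M − (-3, 4, -1) = (7, -1, 7), and w × v = (41, 49, -34).
Distance = |w × v| / |v| = √5238 / √62 ≈ 9.19.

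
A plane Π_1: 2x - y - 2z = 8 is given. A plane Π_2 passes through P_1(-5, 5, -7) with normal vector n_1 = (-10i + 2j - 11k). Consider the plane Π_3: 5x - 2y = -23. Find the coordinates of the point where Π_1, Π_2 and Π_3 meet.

Π_2: n_1·r = n_1·P_1 gives -10x + 2y - 11z = 137.
Solving the 3×3 linear system 2x - y - 2z = 8, -10x + 2y - 11z = 137, 5x - 2y = -23 (e.g. by elimination or Cramer's rule, determinant = -9) gives (-3, 4, -9).

(-3, 4, -9)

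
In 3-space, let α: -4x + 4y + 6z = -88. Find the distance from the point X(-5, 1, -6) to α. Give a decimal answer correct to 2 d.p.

n·X − d = (-4)·(-5) + (4)·(1) + (6)·(-6) − (-88) = 76; |n| = √68.
Distance = |76| / √68 = 76/√68 ≈ 9.22.

9.22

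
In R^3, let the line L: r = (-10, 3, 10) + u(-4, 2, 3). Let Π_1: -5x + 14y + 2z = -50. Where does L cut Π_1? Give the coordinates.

(2, -3, 1)

Substitute r = (-10, 3, 10) + t(-4, 2, 3) into the plane: 112 + 54t = -50, so t = -3.
Intersection: (-10, 3, 10) + (-3)·(-4, 2, 3) = (2, -3, 1).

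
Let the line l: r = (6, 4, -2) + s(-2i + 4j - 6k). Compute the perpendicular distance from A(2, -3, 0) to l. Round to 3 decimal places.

Taking (6, 4, -2) on l with direction v = (-2, 4, -6): w = A − (6, 4, -2) = (-4, -7, 2), and w × v = (34, -28, -30).
Distance = |w × v| / |v| = √2840 / √56 ≈ 7.121.

7.121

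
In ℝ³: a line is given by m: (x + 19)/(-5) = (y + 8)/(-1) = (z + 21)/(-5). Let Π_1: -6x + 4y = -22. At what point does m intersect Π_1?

m has direction (-5, -1, -5) through (-19, -8, -21).
Substitute r = (-19, -8, -21) + t(-5, -1, -5) into the plane: 82 + 26t = -22, so t = -4.
Intersection: (-19, -8, -21) + (-4)·(-5, -1, -5) = (1, -4, -1).

(1, -4, -1)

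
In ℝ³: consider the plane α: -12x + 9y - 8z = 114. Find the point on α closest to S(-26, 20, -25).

(-2, 2, -9)

Foot = S − λn with λ = (n·S − d)/|n|² = (692 − 114)/289 = 2.
Foot = (-26, 20, -25) − 2·(-12, 9, -8) = (-2, 2, -9).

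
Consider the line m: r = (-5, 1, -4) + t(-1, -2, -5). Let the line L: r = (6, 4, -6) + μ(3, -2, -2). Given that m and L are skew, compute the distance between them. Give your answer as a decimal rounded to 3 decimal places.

Common perpendicular direction n = (-1, -2, -5) × (3, -2, -2) = (-6, -17, 8).
With w = (6, 4, -6) − (-5, 1, -4) = (11, 3, -2), w · n = -133.
Distance = |w · n| / |n| = |-133| / √389 ≈ 6.743.

6.743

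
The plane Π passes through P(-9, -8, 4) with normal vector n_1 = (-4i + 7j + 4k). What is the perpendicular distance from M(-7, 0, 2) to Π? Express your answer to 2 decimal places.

Π: n_1·r = n_1·P gives -4x + 7y + 4z = -4.
n·M − d = (-4)·(-7) + (7)·(0) + (4)·(2) − (-4) = 40; |n| = √81.
Distance = |40| / √81 = 40/√81 ≈ 4.44.

4.44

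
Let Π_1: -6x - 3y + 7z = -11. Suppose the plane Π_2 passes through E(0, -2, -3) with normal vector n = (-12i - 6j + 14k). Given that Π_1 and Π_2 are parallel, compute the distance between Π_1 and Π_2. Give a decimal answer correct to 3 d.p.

0.413

Π_2: n·r = n·E gives -12x - 6y + 14z = -30.
Rescale Π_2 by 1/2: -6x - 3y + 7z = -15. Then distance = |-11 − (-15)| / √94 ≈ 0.413.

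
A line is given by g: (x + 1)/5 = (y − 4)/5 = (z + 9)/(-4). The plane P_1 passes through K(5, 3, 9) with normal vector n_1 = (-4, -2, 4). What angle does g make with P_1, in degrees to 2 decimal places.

70.68

g has direction (5, 5, -4) through (-1, 4, -9).
P_1: n_1·r = n_1·K gives -4x - 2y + 4z = 10.
sin θ = |n·v| / (|n||v|) = |-46| / (√36 · √66) = 0.94370.
θ ≈ 70.68°.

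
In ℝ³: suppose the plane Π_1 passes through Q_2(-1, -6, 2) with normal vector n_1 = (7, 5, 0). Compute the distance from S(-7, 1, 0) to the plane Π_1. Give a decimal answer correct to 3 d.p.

0.814

Π_1: n_1·r = n_1·Q_2 gives 7x + 5y = -37.
n·S − d = (7)·(-7) + (5)·(1) + (0)·(0) − (-37) = -7; |n| = √74.
Distance = |-7| / √74 = 7/√74 ≈ 0.814.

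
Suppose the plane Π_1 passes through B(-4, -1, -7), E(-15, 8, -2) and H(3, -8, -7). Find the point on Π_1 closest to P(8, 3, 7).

(-2, -7, 3)

BE = (-11, 9, 5), BH = (7, -7, 0); a normal to Π_1 is BE × BH = (35, 35, 14).
Using B: Π_1 has equation 35x + 35y + 14z = -273.
Foot = P − λn with λ = (n·P − d)/|n|² = (483 − (-273))/2646 = 2/7.
Foot = (8, 3, 7) − (2/7)·(35, 35, 14) = (-2, -7, 3).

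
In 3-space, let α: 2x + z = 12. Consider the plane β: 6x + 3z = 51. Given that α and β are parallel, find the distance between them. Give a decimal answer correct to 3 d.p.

Rescale β by 1/3: 2x + z = 17. Then distance = |12 − 17| / √5 ≈ 2.236.

2.236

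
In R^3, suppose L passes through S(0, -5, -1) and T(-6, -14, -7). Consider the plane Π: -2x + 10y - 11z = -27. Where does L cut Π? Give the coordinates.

A direction vector for L is T − S = (-6, -9, -6).
Substitute r = (0, -5, -1) + t(-6, -9, -6) into the plane: -39 + (-12)t = -27, so t = -1.
Intersection: (0, -5, -1) + (-1)·(-6, -9, -6) = (6, 4, 5).

(6, 4, 5)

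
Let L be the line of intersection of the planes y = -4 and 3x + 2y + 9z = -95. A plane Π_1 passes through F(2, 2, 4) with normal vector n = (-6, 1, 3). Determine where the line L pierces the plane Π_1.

Direction of L: (0, 1, 0) × (3, 2, 9) = (9, 0, -3).
A point on L: solving the two plane equations with x = -8 gives (-8, -4, -7).
Π_1: n·r = n·F gives -6x + y + 3z = 2.
Substitute r = (-8, -4, -7) + t(9, 0, -3) into the plane: 23 + (-63)t = 2, so t = 1/3.
Intersection: (-8, -4, -7) + (1/3)·(9, 0, -3) = (-5, -4, -8).

(-5, -4, -8)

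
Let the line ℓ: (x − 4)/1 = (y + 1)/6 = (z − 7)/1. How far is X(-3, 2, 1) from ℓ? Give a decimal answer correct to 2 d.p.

9.66

ℓ has direction (1, 6, 1) through (4, -1, 7).
Taking (4, -1, 7) on ℓ with direction v = (1, 6, 1): w = X − (4, -1, 7) = (-7, 3, -6), and w × v = (39, 1, -45).
Distance = |w × v| / |v| = √3547 / √38 ≈ 9.66.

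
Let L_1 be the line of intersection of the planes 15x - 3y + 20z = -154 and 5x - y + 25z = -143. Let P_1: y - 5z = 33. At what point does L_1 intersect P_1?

(-2, 8, -5)

Direction of L_1: (15, -3, 20) × (5, -1, 25) = (-55, -275, 0).
A point on L_1: solving the two plane equations with x = -3 gives (-3, 3, -5).
Substitute r = (-3, 3, -5) + t(-55, -275, 0) into the plane: 28 + (-275)t = 33, so t = -1/55.
Intersection: (-3, 3, -5) + (-1/55)·(-55, -275, 0) = (-2, 8, -5).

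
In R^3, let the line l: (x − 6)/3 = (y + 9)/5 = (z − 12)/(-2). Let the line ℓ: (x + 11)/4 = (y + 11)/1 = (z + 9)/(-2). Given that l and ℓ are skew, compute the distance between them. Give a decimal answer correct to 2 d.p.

l has direction (3, 5, -2) through (6, -9, 12).
ℓ has direction (4, 1, -2) through (-11, -11, -9).
Common perpendicular direction n = (3, 5, -2) × (4, 1, -2) = (-8, -2, -17).
With w = (-11, -11, -9) − (6, -9, 12) = (-17, -2, -21), w · n = 497.
Distance = |w · n| / |n| = |497| / √357 ≈ 26.30.

26.30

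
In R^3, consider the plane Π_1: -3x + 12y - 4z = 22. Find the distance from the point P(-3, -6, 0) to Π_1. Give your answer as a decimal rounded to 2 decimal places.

6.54

n·P − d = (-3)·(-3) + (12)·(-6) + (-4)·(0) − 22 = -85; |n| = √169.
Distance = |-85| / √169 = 85/√169 ≈ 6.54.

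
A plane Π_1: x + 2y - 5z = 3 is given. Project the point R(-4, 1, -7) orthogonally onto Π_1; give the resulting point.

(-5, -1, -2)

Foot = R − λn with λ = (n·R − d)/|n|² = (33 − 3)/30 = 1.
Foot = (-4, 1, -7) − 1·(1, 2, -5) = (-5, -1, -2).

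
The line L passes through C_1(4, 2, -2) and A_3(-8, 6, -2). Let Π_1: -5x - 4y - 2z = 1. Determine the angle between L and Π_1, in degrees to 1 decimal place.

A direction vector for L is A_3 − C_1 = (-12, 4, 0).
sin θ = |n·v| / (|n||v|) = |44| / (√45 · √160) = 0.51854.
θ ≈ 31.2°.

31.2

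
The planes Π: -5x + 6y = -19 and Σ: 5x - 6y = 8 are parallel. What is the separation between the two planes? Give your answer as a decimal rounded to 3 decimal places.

1.408

Rescale Σ by 1/(-1): -5x + 6y = -8. Then distance = |-19 − (-8)| / √61 ≈ 1.408.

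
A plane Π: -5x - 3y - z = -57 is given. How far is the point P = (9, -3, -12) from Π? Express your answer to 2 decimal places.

n·P − d = (-5)·(9) + (-3)·(-3) + (-1)·(-12) − (-57) = 33; |n| = √35.
Distance = |33| / √35 = 33/√35 ≈ 5.58.

5.58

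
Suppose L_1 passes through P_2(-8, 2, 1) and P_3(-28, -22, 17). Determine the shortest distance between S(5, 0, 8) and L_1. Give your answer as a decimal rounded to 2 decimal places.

A direction vector for L_1 is P_3 − P_2 = (-20, -24, 16).
Taking (-8, 2, 1) on L_1 with direction v = (-20, -24, 16): w = S − (-8, 2, 1) = (13, -2, 7), and w × v = (136, -348, -352).
Distance = |w × v| / |v| = √263504 / √1232 ≈ 14.62.

14.62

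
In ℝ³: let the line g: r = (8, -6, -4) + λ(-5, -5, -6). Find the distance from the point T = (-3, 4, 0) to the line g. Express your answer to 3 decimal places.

Taking (8, -6, -4) on g with direction v = (-5, -5, -6): w = T − (8, -6, -4) = (-11, 10, 4), and w × v = (-40, -86, 105).
Distance = |w × v| / |v| = √20021 / √86 ≈ 15.258.

15.258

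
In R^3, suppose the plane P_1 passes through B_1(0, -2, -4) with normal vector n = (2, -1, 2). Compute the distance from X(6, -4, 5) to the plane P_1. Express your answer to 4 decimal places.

P_1: n·r = n·B_1 gives 2x - y + 2z = -6.
n·X − d = (2)·(6) + (-1)·(-4) + (2)·(5) − (-6) = 32; |n| = √9.
Distance = |32| / √9 = 32/√9 ≈ 10.6667.

10.6667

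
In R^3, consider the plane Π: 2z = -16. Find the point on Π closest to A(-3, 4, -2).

(-3, 4, -8)

Foot = A − λn with λ = (n·A − d)/|n|² = (-4 − (-16))/4 = 3.
Foot = (-3, 4, -2) − 3·(0, 0, 2) = (-3, 4, -8).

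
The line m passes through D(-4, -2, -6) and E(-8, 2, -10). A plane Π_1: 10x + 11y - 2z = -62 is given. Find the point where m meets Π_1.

A direction vector for m is E − D = (-4, 4, -4).
Substitute r = (-4, -2, -6) + t(-4, 4, -4) into the plane: -50 + 12t = -62, so t = -1.
Intersection: (-4, -2, -6) + (-1)·(-4, 4, -4) = (0, -6, -2).

(0, -6, -2)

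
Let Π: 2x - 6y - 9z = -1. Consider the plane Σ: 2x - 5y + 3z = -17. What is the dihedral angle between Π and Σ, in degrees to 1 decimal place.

cos θ = |n₁·n₂| / (|n₁||n₂|) = |7| / (√121 · √38).
θ = arccos(0.10323) ≈ 84.1°.

84.1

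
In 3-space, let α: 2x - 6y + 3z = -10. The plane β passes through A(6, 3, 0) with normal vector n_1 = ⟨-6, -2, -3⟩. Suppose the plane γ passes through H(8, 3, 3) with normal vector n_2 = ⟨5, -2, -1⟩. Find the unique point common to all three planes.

(7, 3, -2)

β: n_1·r = n_1·A gives -6x - 2y - 3z = -42.
γ: n_2·r = n_2·H gives 5x - 2y - z = 31.
Solving the 3×3 linear system 2x - 6y + 3z = -10, -6x - 2y - 3z = -42, 5x - 2y - z = 31 (e.g. by elimination or Cramer's rule, determinant = 184) gives (7, 3, -2).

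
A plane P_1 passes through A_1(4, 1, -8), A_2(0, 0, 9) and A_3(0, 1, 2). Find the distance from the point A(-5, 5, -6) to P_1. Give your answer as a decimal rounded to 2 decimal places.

A_1A_2 = (-4, -1, 17), A_1A_3 = (-4, 0, 10); a normal to P_1 is A_1A_2 × A_1A_3 = (-10, -28, -4).
Using A_1: P_1 has equation -10x - 28y - 4z = -36.
n·A − d = (-10)·(-5) + (-28)·(5) + (-4)·(-6) − (-36) = -30; |n| = √900.
Distance = |-30| / √900 = 30/√900 ≈ 1.00.

1.00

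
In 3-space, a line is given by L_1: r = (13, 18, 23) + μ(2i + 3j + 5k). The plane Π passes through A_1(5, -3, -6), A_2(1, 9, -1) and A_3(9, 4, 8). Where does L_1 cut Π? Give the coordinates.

(5, 6, 3)

A_1A_2 = (-4, 12, 5), A_1A_3 = (4, 7, 14); a normal to Π is A_1A_2 × A_1A_3 = (133, 76, -76).
Using A_1: Π has equation 133x + 76y - 76z = 893.
Substitute r = (13, 18, 23) + t(2, 3, 5) into the plane: 1349 + 114t = 893, so t = -4.
Intersection: (13, 18, 23) + (-4)·(2, 3, 5) = (5, 6, 3).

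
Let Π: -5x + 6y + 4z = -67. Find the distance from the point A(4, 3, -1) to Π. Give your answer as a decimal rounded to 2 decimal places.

n·A − d = (-5)·(4) + (6)·(3) + (4)·(-1) − (-67) = 61; |n| = √77.
Distance = |61| / √77 = 61/√77 ≈ 6.95.

6.95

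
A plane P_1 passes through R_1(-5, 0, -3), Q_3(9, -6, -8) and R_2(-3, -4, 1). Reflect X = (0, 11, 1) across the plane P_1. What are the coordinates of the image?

(-12, -7, -11)

R_1Q_3 = (14, -6, -5), R_1R_2 = (2, -4, 4); a normal to P_1 is R_1Q_3 × R_1R_2 = (-44, -66, -44).
Using R_1: P_1 has equation -44x - 66y - 44z = 352.
λ = (n·X − d)/|n|² = (-770 − 352)/8228 = -3/22.
Reflection = X − 2λn = (0, 11, 1) − (-3/11)·(-44, -66, -44) = (-12, -7, -11).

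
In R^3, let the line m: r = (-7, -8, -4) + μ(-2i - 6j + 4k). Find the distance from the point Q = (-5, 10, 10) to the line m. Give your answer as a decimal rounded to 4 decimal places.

21.6333

Taking (-7, -8, -4) on m with direction v = (-2, -6, 4): w = Q − (-7, -8, -4) = (2, 18, 14), and w × v = (156, -36, 24).
Distance = |w × v| / |v| = √26208 / √56 ≈ 21.6333.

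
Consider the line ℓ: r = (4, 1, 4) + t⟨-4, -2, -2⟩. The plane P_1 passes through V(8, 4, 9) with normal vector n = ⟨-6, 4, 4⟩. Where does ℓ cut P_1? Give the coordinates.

P_1: n·r = n·V gives -6x + 4y + 4z = 4.
Substitute r = (4, 1, 4) + t(-4, -2, -2) into the plane: -4 + 8t = 4, so t = 1.
Intersection: (4, 1, 4) + 1·(-4, -2, -2) = (0, -1, 2).

(0, -1, 2)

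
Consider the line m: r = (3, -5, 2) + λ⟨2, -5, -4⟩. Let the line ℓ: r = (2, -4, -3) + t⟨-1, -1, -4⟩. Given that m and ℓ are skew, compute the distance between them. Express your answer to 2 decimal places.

1.46

Common perpendicular direction n = (2, -5, -4) × (-1, -1, -4) = (16, 12, -7).
With w = (2, -4, -3) − (3, -5, 2) = (-1, 1, -5), w · n = 31.
Distance = |w · n| / |n| = |31| / √449 ≈ 1.46.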